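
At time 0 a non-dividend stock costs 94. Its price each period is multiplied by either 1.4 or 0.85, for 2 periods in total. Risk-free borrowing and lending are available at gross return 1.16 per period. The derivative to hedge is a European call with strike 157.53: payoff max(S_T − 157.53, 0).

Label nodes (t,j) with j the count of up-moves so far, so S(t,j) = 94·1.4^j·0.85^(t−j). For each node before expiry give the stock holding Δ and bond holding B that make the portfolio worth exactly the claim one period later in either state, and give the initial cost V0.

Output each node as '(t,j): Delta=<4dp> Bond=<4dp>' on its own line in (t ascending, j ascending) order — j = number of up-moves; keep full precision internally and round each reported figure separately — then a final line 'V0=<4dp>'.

(0,0): Delta=0.2510 Bond=-17.2907
(1,0): Delta=0.0000 Bond=0.0000
(1,1): Delta=0.3690 Bond=-35.5854
V0=6.3060

Since d<R<u, set p* = (R−d)/(u−d) = 0.5636; price each node as the discounted p*-expectation of its children.
Terminal payoffs: V(2,0)=0.0000, V(2,1)=0.0000, V(2,2)=26.7100
(1,0): S=79.9000. Δ = (V_up−V_dn)/(S_up−S_dn) = (0.0000−0.0000)/(111.8600−67.9150) = 0.0000. V = [p*·0.0000 + (1−p*)·0.0000]/1.16 = 0.0000. B = V − Δ·S = 0.0000.
(1,1): S=131.6000. Δ = (V_up−V_dn)/(S_up−S_dn) = (26.7100−0.0000)/(184.2400−111.8600) = 0.3690. V = [p*·26.7100 + (1−p*)·0.0000]/1.16 = 12.9782. B = V − Δ·S = -35.5854.
(0,0): S=94.0000. Δ = (V_up−V_dn)/(S_up−S_dn) = (12.9782−0.0000)/(131.6000−79.9000) = 0.2510. V = [p*·12.9782 + (1−p*)·0.0000]/1.16 = 6.3060. B = V − Δ·S = -17.2907.
Self-financing check: at every node Δ·S+B equals the discounted successor values.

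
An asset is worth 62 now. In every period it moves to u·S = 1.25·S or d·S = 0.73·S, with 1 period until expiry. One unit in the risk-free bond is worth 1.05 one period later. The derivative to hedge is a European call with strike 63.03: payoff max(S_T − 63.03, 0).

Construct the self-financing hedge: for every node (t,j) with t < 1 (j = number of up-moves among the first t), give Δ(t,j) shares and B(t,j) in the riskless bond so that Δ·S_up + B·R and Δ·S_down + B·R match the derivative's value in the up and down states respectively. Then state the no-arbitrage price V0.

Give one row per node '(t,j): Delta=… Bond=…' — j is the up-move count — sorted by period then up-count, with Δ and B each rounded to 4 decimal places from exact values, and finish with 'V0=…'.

(0,0): Delta=0.4488 Bond=-19.3463
V0=8.4806

Since d<R<u, set p* = (R−d)/(u−d) = 0.6154; price each node as the discounted p*-expectation of its children.
Payoff layer (t=1): V(1,0)=0.0000, V(1,1)=14.4700
  t=0,j=0: stock 62.0000 → up 77.5000 (V=14.4700), down 45.2600 (V=0.0000). Price 8.4806; hedge Δ=0.4488, bond B=-19.3463.
Each (Δ,B) replicates both successor values, so the strategy is self-financing and V0 is arbitrage-free.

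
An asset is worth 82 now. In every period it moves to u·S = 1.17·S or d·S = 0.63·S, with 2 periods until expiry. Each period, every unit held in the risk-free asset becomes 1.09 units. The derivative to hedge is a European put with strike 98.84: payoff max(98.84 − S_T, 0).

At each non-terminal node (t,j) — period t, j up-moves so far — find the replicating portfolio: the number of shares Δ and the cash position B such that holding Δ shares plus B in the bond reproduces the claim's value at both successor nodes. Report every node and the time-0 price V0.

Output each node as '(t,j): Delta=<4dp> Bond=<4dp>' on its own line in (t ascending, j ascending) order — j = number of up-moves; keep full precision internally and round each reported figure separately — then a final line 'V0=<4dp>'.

(0,0): Delta=-0.7633 Bond=71.9746
(1,0): Delta=-1.0000 Bond=90.6789
(1,1): Delta=-0.7412 Bond=76.3259
V0=9.3819

The replicating-portfolio and risk-neutral prices coincide; use p* = (1.09−0.63)/(1.17−0.63) = 0.8519 for the latter.
Terminal payoffs: V(2,0)=66.2942, V(2,1)=38.3978, V(2,2)=0.0000
Node (1,0) S=51.6600: V=(p*·38.3978+(1−p*)·66.2942)/1.09=39.0189; Δ=(38.3978−66.2942)/(60.4422−32.5458)=-1.0000; B=V−Δ·S=90.6789
Node (1,1) S=95.9400: V=(p*·0.0000+(1−p*)·38.3978)/1.09=5.2189; Δ=(0.0000−38.3978)/(112.2498−60.4422)=-0.7412; B=V−Δ·S=76.3259
Node (0,0) S=82.0000: V=(p*·5.2189+(1−p*)·39.0189)/1.09=9.3819; Δ=(5.2189−39.0189)/(95.9400−51.6600)=-0.7633; B=V−Δ·S=71.9746
Each (Δ,B) replicates both successor values, so the strategy is self-financing and V0 is arbitrage-free.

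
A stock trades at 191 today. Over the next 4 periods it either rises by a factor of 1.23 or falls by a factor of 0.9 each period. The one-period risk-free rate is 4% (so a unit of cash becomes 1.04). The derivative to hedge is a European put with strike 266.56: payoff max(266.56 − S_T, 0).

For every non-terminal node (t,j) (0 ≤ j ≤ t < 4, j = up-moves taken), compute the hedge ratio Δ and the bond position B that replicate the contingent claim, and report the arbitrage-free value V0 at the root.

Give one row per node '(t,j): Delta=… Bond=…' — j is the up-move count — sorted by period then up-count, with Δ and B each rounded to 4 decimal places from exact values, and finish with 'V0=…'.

(0,0): Delta=-0.6399 Bond=171.8129
(1,0): Delta=-0.8436 Bond=213.7022
(1,1): Delta=-0.4376 Bond=131.1626
(2,0): Delta=-1.0000 Bond=246.4497
(2,1): Delta=-0.6883 Bond=189.4082
(2,2): Delta=-0.1887 Bond=64.4818
(3,0): Delta=-1.0000 Bond=256.3077
(3,1): Delta=-1.0000 Bond=256.3077
(3,2): Delta=-0.3787 Bond=116.4746
(3,3): Delta=0.0000 Bond=0.0000
V0=49.5963

Under the risk-neutral measure, an up-move has probability p* = (R−d)/(u−d) = 0.4242 and values discount at R = 1.04.
Payoff layer (t=4): V(4,0)=141.2449, V(4,1)=95.2960, V(4,2)=32.4992, V(4,3)=0.0000, V(4,4)=0.0000
(3,0): S=139.2390. Δ = (V_up−V_dn)/(S_up−S_dn) = (95.2960−141.2449)/(171.2640−125.3151) = -1.0000. V = [p*·95.2960 + (1−p*)·141.2449]/1.04 = 117.0687. B = V − Δ·S = 256.3077.
(3,1): S=190.2933. Δ = (V_up−V_dn)/(S_up−S_dn) = (32.4992−95.2960)/(234.0608−171.2640) = -1.0000. V = [p*·32.4992 + (1−p*)·95.2960]/1.04 = 66.0144. B = V − Δ·S = 256.3077.
(3,2): S=260.0675. Δ = (V_up−V_dn)/(S_up−S_dn) = (0.0000−32.4992)/(319.8830−234.0608) = -0.3787. V = [p*·0.0000 + (1−p*)·32.4992]/1.04 = 17.9920. B = V − Δ·S = 116.4746.
(3,3): S=355.4256. Δ = (V_up−V_dn)/(S_up−S_dn) = (0.0000−0.0000)/(437.1735−319.8830) = 0.0000. V = [p*·0.0000 + (1−p*)·0.0000]/1.04 = 0.0000. B = V − Δ·S = 0.0000.
(2,0): S=154.7100. Δ = (V_up−V_dn)/(S_up−S_dn) = (66.0144−117.0687)/(190.2933−139.2390) = -1.0000. V = [p*·66.0144 + (1−p*)·117.0687]/1.04 = 91.7397. B = V − Δ·S = 246.4497.
(2,1): S=211.4370. Δ = (V_up−V_dn)/(S_up−S_dn) = (17.9920−66.0144)/(260.0675−190.2933) = -0.6883. V = [p*·17.9920 + (1−p*)·66.0144]/1.04 = 43.8858. B = V − Δ·S = 189.4082.
(2,2): S=288.9639. Δ = (V_up−V_dn)/(S_up−S_dn) = (0.0000−17.9920)/(355.4256−260.0675) = -0.1887. V = [p*·0.0000 + (1−p*)·17.9920]/1.04 = 9.9606. B = V − Δ·S = 64.4818.
(1,0): S=171.9000. Δ = (V_up−V_dn)/(S_up−S_dn) = (43.8858−91.7397)/(211.4370−154.7100) = -0.8436. V = [p*·43.8858 + (1−p*)·91.7397]/1.04 = 68.6904. B = V − Δ·S = 213.7022.
(1,1): S=234.9300. Δ = (V_up−V_dn)/(S_up−S_dn) = (9.9606−43.8858)/(288.9639−211.4370) = -0.4376. V = [p*·9.9606 + (1−p*)·43.8858]/1.04 = 28.3590. B = V − Δ·S = 131.1626.
(0,0): S=191.0000. Δ = (V_up−V_dn)/(S_up−S_dn) = (28.3590−68.6904)/(234.9300−171.9000) = -0.6399. V = [p*·28.3590 + (1−p*)·68.6904]/1.04 = 49.5963. B = V − Δ·S = 171.8129.
Check: Δ(0,0)·S0 + B(0,0) = 49.5963 = V0.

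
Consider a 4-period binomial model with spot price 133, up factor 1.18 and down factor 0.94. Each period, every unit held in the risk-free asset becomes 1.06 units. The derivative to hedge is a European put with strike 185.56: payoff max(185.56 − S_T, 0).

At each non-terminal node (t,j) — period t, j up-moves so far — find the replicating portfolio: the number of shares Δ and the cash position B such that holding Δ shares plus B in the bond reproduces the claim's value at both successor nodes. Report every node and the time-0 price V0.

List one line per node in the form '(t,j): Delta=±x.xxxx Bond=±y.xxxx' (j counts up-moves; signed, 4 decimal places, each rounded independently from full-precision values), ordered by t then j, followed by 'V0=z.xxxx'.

Since d<R<u, set p* = (R−d)/(u−d) = 0.5000; price each node as the discounted p*-expectation of its children.
Payoff layer (t=4): V(4,0)=81.7204, V(4,1)=55.2081, V(4,2)=21.9268, V(4,3)=0.0000, V(4,4)=0.0000
Node (3,0) S=110.4677: V=(p*·55.2081+(1−p*)·81.7204)/1.06=64.5889; Δ=(55.2081−81.7204)/(130.3519−103.8396)=-1.0000; B=V−Δ·S=175.0566
Node (3,1) S=138.6722: V=(p*·21.9268+(1−p*)·55.2081)/1.06=36.3844; Δ=(21.9268−55.2081)/(163.6332−130.3519)=-1.0000; B=V−Δ·S=175.0566
Node (3,2) S=174.0778: V=(p*·0.0000+(1−p*)·21.9268)/1.06=10.3428; Δ=(0.0000−21.9268)/(205.4119−163.6332)=-0.5248; B=V−Δ·S=101.7046
Node (3,3) S=218.5233: V=(p*·0.0000+(1−p*)·0.0000)/1.06=0.0000; Δ=(0.0000−0.0000)/(257.8574−205.4119)=0.0000; B=V−Δ·S=0.0000
Node (2,0) S=117.5188: V=(p*·36.3844+(1−p*)·64.5889)/1.06=47.6289; Δ=(36.3844−64.5889)/(138.6722−110.4677)=-1.0000; B=V−Δ·S=165.1477
Node (2,1) S=147.5236: V=(p*·10.3428+(1−p*)·36.3844)/1.06=22.0412; Δ=(10.3428−36.3844)/(174.0778−138.6722)=-0.7355; B=V−Δ·S=130.5477
Node (2,2) S=185.1892: V=(p*·0.0000+(1−p*)·10.3428)/1.06=4.8787; Δ=(0.0000−10.3428)/(218.5233−174.0778)=-0.2327; B=V−Δ·S=47.9739
Node (1,0) S=125.0200: V=(p*·22.0412+(1−p*)·47.6289)/1.06=32.8633; Δ=(22.0412−47.6289)/(147.5236−117.5188)=-0.8528; B=V−Δ·S=139.4790
Node (1,1) S=156.9400: V=(p*·4.8787+(1−p*)·22.0412)/1.06=12.6980; Δ=(4.8787−22.0412)/(185.1892−147.5236)=-0.4557; B=V−Δ·S=84.2083
Node (0,0) S=133.0000: V=(p*·12.6980+(1−p*)·32.8633)/1.06=21.4912; Δ=(12.6980−32.8633)/(156.9400−125.0200)=-0.6317; B=V−Δ·S=105.5129
Root portfolio cost Δ·133+B reproduces V0=21.4912.

(0,0): Delta=-0.6317 Bond=105.5129
(1,0): Delta=-0.8528 Bond=139.4790
(1,1): Delta=-0.4557 Bond=84.2083
(2,0): Delta=-1.0000 Bond=165.1477
(2,1): Delta=-0.7355 Bond=130.5477
(2,2): Delta=-0.2327 Bond=47.9739
(3,0): Delta=-1.0000 Bond=175.0566
(3,1): Delta=-1.0000 Bond=175.0566
(3,2): Delta=-0.5248 Bond=101.7046
(3,3): Delta=0.0000 Bond=0.0000
V0=21.4912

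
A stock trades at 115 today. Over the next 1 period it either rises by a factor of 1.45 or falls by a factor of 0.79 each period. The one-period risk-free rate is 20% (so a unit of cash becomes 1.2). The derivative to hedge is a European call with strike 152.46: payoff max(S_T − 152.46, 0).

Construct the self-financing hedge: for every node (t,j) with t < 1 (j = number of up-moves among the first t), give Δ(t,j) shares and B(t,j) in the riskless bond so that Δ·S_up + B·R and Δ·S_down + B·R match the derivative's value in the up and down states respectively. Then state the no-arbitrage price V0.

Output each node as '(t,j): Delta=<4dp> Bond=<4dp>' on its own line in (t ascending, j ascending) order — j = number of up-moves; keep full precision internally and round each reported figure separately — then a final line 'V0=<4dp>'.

Since d<R<u, set p* = (R−d)/(u−d) = 0.6212; price each node as the discounted p*-expectation of its children.
Terminal payoffs: V(1,0)=0.0000, V(1,1)=14.2900
Node (0,0) S=115.0000: V=(p*·14.2900+(1−p*)·0.0000)/1.2=7.3976; Δ=(14.2900−0.0000)/(166.7500−90.8500)=0.1883; B=V−Δ·S=-14.2539
Check: Δ(0,0)·S0 + B(0,0) = 7.3976 = V0.

(0,0): Delta=0.1883 Bond=-14.2539
V0=7.3976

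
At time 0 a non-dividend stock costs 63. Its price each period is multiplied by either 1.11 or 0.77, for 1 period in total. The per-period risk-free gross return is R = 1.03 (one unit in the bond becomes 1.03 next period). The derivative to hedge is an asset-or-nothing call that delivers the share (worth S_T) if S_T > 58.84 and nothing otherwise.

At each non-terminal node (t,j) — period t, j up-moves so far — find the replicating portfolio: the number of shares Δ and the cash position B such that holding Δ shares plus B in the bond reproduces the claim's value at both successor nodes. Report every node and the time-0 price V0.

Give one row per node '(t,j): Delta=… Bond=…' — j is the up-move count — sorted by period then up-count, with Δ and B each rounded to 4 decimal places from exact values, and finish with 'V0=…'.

(0,0): Delta=3.2647 Bond=-153.7581
V0=51.9183

The replicating-portfolio and risk-neutral prices coincide; use p* = (1.03−0.77)/(1.11−0.77) = 0.7647 for the latter.
Payoff layer (t=1): V(1,0)=0.0000, V(1,1)=69.9300
  t=0,j=0: stock 63.0000 → up 69.9300 (V=69.9300), down 48.5100 (V=0.0000). Price 51.9183; hedge Δ=3.2647, bond B=-153.7581.
Each (Δ,B) replicates both successor values, so the strategy is self-financing and V0 is arbitrage-free.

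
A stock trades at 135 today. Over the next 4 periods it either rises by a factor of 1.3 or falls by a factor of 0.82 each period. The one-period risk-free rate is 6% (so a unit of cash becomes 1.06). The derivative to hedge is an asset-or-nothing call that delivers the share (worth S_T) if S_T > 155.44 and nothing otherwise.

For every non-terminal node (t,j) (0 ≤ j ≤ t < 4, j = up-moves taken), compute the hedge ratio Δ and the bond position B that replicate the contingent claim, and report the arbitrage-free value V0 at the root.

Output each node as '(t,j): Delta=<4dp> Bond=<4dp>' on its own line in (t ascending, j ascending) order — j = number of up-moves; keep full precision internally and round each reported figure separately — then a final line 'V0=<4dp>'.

(0,0): Delta=1.4123 Bond=-123.4122
(1,0): Delta=1.0184 Bond=-87.2113
(1,1): Delta=1.6608 Bond=-174.4226
(2,0): Delta=0.0000 Bond=0.0000
(2,1): Delta=1.6608 Bond=-184.8879
(2,2): Delta=1.6608 Bond=-184.8879
(3,0): Delta=0.0000 Bond=0.0000
(3,1): Delta=0.0000 Bond=0.0000
(3,2): Delta=2.7083 Bond=-391.9624
(3,3): Delta=1.0000 Bond=0.0000
V0=67.2490

The replicating-portfolio and risk-neutral prices coincide; use p* = (1.06−0.82)/(1.3−0.82) = 0.5000 for the latter.
Terminal values V(4,·): V(4,0)=0.0000, V(4,1)=0.0000, V(4,2)=0.0000, V(4,3)=243.2079, V(4,4)=385.5735
Node (3,0) S=74.4347: V=(p*·0.0000+(1−p*)·0.0000)/1.06=0.0000; Δ=(0.0000−0.0000)/(96.7651−61.0364)=0.0000; B=V−Δ·S=0.0000
Node (3,1) S=118.0062: V=(p*·0.0000+(1−p*)·0.0000)/1.06=0.0000; Δ=(0.0000−0.0000)/(153.4081−96.7651)=0.0000; B=V−Δ·S=0.0000
Node (3,2) S=187.0830: V=(p*·243.2079+(1−p*)·0.0000)/1.06=114.7207; Δ=(243.2079−0.0000)/(243.2079−153.4081)=2.7083; B=V−Δ·S=-391.9624
Node (3,3) S=296.5950: V=(p*·385.5735+(1−p*)·243.2079)/1.06=296.5950; Δ=(385.5735−243.2079)/(385.5735−243.2079)=1.0000; B=V−Δ·S=0.0000
Node (2,0) S=90.7740: V=(p*·0.0000+(1−p*)·0.0000)/1.06=0.0000; Δ=(0.0000−0.0000)/(118.0062−74.4347)=0.0000; B=V−Δ·S=0.0000
Node (2,1) S=143.9100: V=(p*·114.7207+(1−p*)·0.0000)/1.06=54.1135; Δ=(114.7207−0.0000)/(187.0830−118.0062)=1.6608; B=V−Δ·S=-184.8879
Node (2,2) S=228.1500: V=(p*·296.5950+(1−p*)·114.7207)/1.06=194.0168; Δ=(296.5950−114.7207)/(296.5950−187.0830)=1.6608; B=V−Δ·S=-184.8879
Node (1,0) S=110.7000: V=(p*·54.1135+(1−p*)·0.0000)/1.06=25.5253; Δ=(54.1135−0.0000)/(143.9100−90.7740)=1.0184; B=V−Δ·S=-87.2113
Node (1,1) S=175.5000: V=(p*·194.0168+(1−p*)·54.1135)/1.06=117.0426; Δ=(194.0168−54.1135)/(228.1500−143.9100)=1.6608; B=V−Δ·S=-174.4226
Node (0,0) S=135.0000: V=(p*·117.0426+(1−p*)·25.5253)/1.06=67.2490; Δ=(117.0426−25.5253)/(175.5000−110.7000)=1.4123; B=V−Δ·S=-123.4122
Self-financing check: at every node Δ·S+B equals the discounted successor values.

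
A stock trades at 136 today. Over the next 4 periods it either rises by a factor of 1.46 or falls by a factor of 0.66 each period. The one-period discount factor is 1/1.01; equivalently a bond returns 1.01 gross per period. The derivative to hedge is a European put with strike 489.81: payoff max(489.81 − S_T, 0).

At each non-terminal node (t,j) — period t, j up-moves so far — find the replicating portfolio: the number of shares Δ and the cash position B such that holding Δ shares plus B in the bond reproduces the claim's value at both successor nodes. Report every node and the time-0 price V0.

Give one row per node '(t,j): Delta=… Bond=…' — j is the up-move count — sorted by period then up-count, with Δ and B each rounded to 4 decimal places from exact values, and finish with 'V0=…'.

(0,0): Delta=-0.9043 Bond=462.1909
(1,0): Delta=-1.0000 Bond=475.4048
(1,1): Delta=-0.8486 Bond=455.7659
(2,0): Delta=-1.0000 Bond=480.1588
(2,1): Delta=-1.0000 Bond=480.1588
(2,2): Delta=-0.7607 Bond=434.8211
(3,0): Delta=-1.0000 Bond=484.9604
(3,1): Delta=-1.0000 Bond=484.9604
(3,2): Delta=-1.0000 Bond=484.9604
(3,3): Delta=-0.6216 Bond=380.2951
V0=339.2090

Since d<R<u, set p* = (R−d)/(u−d) = 0.4375; price each node as the discounted p*-expectation of its children.
Terminal values V(4,·): V(4,0)=464.0044, V(4,1)=432.7248, V(4,2)=363.5306, V(4,3)=210.4647, V(4,4)=0.0000
  t=3,j=0: stock 39.0995 → up 57.0852 (V=432.7248), down 25.8056 (V=464.0044). Price 445.8609; hedge Δ=-1.0000, bond B=484.9604.
  t=3,j=1: stock 86.4927 → up 126.2794 (V=363.5306), down 57.0852 (V=432.7248). Price 398.4677; hedge Δ=-1.0000, bond B=484.9604.
  t=3,j=2: stock 191.3324 → up 279.3453 (V=210.4647), down 126.2794 (V=363.5306). Price 293.6280; hedge Δ=-1.0000, bond B=484.9604.
  t=3,j=3: stock 423.2505 → up 617.9457 (V=0.0000), down 279.3453 (V=210.4647). Price 117.2142; hedge Δ=-0.6216, bond B=380.2951.
  t=2,j=0: stock 59.2416 → up 86.4927 (V=398.4677), down 39.0995 (V=445.8609). Price 420.9172; hedge Δ=-1.0000, bond B=480.1588.
  t=2,j=1: stock 131.0496 → up 191.3324 (V=293.6280), down 86.4927 (V=398.4677). Price 349.1092; hedge Δ=-1.0000, bond B=480.1588.
  t=2,j=2: stock 289.8976 → up 423.2505 (V=117.2142), down 191.3324 (V=293.6280). Price 214.3039; hedge Δ=-0.7607, bond B=434.8211.
  t=1,j=0: stock 89.7600 → up 131.0496 (V=349.1092), down 59.2416 (V=420.9172). Price 385.6448; hedge Δ=-1.0000, bond B=475.4048.
  t=1,j=1: stock 198.5600 → up 289.8976 (V=214.3039), down 131.0496 (V=349.1092). Price 287.2593; hedge Δ=-0.8486, bond B=455.7659.
  t=0,j=0: stock 136.0000 → up 198.5600 (V=287.2593), down 89.7600 (V=385.6448). Price 339.2090; hedge Δ=-0.9043, bond B=462.1909.
Check: Δ(0,0)·S0 + B(0,0) = 339.2090 = V0.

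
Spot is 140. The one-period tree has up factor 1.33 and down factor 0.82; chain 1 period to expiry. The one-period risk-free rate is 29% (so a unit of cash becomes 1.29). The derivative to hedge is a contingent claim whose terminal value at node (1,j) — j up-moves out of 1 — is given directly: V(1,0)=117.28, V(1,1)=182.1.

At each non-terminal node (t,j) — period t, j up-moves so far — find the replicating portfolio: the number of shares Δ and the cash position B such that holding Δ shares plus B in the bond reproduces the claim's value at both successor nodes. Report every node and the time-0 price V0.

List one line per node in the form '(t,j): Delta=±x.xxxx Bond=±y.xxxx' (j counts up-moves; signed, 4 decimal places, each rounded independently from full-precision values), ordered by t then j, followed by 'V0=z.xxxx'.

No-arbitrage ⇒ martingale measure with p* = (R−d)/(u−d) = 0.9216.
Terminal payoffs: V(1,0)=117.2800, V(1,1)=182.1000
  t=0,j=0: stock 140.0000 → up 186.2000 (V=182.1000), down 114.8000 (V=117.2800). Price 137.2218; hedge Δ=0.9078, bond B=10.1237.
The time-0 hedge costs 137.2218, which is the no-arbitrage price.

(0,0): Delta=0.9078 Bond=10.1237
V0=137.2218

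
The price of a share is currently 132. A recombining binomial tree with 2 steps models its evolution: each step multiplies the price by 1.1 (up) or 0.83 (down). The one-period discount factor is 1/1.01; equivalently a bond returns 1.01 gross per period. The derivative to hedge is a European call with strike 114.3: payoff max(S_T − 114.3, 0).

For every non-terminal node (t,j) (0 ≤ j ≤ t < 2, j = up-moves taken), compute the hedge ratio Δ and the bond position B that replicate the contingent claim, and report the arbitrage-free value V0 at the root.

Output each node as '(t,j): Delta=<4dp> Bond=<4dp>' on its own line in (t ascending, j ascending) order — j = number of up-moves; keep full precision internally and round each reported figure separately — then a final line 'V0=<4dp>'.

Since d<R<u, set p* = (R−d)/(u−d) = 0.6667; price each node as the discounted p*-expectation of its children.
At expiry t=2: V(2,0)=0.0000, V(2,1)=6.2160, V(2,2)=45.4200
Node (1,0) S=109.5600: V=(p*·6.2160+(1−p*)·0.0000)/1.01=4.1030; Δ=(6.2160−0.0000)/(120.5160−90.9348)=0.2101; B=V−Δ·S=-18.9193
Node (1,1) S=145.2000: V=(p*·45.4200+(1−p*)·6.2160)/1.01=32.0317; Δ=(45.4200−6.2160)/(159.7200−120.5160)=1.0000; B=V−Δ·S=-113.1683
Node (0,0) S=132.0000: V=(p*·32.0317+(1−p*)·4.1030)/1.01=22.4971; Δ=(32.0317−4.1030)/(145.2000−109.5600)=0.7836; B=V−Δ·S=-80.9425
Check: Δ(0,0)·S0 + B(0,0) = 22.4971 = V0.

(0,0): Delta=0.7836 Bond=-80.9425
(1,0): Delta=0.2101 Bond=-18.9193
(1,1): Delta=1.0000 Bond=-113.1683
V0=22.4971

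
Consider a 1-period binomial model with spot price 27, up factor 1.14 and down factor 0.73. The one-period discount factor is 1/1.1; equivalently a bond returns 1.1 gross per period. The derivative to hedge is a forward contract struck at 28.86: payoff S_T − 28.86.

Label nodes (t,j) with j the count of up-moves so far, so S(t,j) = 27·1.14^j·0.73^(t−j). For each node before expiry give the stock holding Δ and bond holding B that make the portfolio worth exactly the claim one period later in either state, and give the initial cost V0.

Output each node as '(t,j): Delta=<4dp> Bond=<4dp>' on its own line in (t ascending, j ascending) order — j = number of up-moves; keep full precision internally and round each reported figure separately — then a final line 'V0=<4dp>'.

(0,0): Delta=1.0000 Bond=-26.2364
V0=0.7636

Risk-neutral probability p* = (R−d)/(u−d) = (1.1−0.73)/(1.14−0.73) = 0.9024.
Terminal values V(1,·): V(1,0)=-9.1500, V(1,1)=1.9200
(0,0): S=27.0000. Δ = (V_up−V_dn)/(S_up−S_dn) = (1.9200−-9.1500)/(30.7800−19.7100) = 1.0000. V = [p*·1.9200 + (1−p*)·-9.1500]/1.1 = 0.7636. B = V − Δ·S = -26.2364.
Each (Δ,B) replicates both successor values, so the strategy is self-financing and V0 is arbitrage-free.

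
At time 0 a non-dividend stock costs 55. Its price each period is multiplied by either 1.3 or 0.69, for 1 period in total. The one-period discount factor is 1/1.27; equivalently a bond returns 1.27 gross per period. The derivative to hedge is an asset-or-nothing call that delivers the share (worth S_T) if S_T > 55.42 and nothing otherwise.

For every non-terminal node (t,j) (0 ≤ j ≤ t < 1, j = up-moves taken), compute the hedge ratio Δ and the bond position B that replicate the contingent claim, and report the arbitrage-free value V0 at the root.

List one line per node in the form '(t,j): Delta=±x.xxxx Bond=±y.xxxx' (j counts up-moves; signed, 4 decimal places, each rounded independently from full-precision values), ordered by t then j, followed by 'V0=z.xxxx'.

Since d<R<u, set p* = (R−d)/(u−d) = 0.9508; price each node as the discounted p*-expectation of its children.
Payoff layer (t=1): V(1,0)=0.0000, V(1,1)=71.5000
  t=0,j=0: stock 55.0000 → up 71.5000 (V=71.5000), down 37.9500 (V=0.0000). Price 53.5304; hedge Δ=2.1311, bond B=-63.6827.
Root portfolio cost Δ·55+B reproduces V0=53.5304.

(0,0): Delta=2.1311 Bond=-63.6827
V0=53.5304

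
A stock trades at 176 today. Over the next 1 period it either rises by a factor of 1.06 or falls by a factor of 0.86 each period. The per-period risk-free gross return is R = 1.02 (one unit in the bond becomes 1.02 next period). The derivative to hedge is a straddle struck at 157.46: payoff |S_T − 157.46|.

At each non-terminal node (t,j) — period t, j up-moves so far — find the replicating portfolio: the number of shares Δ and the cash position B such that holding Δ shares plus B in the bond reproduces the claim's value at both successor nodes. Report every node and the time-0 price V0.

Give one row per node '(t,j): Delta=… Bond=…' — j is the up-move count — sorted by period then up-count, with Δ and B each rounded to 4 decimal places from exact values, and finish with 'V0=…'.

Under the risk-neutral measure, an up-move has probability p* = (R−d)/(u−d) = 0.8000 and values discount at R = 1.02.
Terminal values V(1,·): V(1,0)=6.1000, V(1,1)=29.1000
Node (0,0) S=176.0000: V=(p*·29.1000+(1−p*)·6.1000)/1.02=24.0196; Δ=(29.1000−6.1000)/(186.5600−151.3600)=0.6534; B=V−Δ·S=-90.9804
The time-0 hedge costs 24.0196, which is the no-arbitrage price.

(0,0): Delta=0.6534 Bond=-90.9804
V0=24.0196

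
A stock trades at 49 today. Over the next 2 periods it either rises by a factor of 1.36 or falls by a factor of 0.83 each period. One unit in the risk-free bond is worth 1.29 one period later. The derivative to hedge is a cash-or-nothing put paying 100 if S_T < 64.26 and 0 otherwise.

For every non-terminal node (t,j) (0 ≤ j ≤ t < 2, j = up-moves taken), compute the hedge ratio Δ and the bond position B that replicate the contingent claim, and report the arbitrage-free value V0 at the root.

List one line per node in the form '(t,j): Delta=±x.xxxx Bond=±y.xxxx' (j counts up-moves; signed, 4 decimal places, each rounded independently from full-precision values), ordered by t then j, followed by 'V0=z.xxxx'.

Under the risk-neutral measure, an up-move has probability p* = (R−d)/(u−d) = 0.8679 and values discount at R = 1.29.
Terminal values V(2,·): V(2,0)=100.0000, V(2,1)=100.0000, V(2,2)=0.0000
  t=1,j=0: stock 40.6700 → up 55.3112 (V=100.0000), down 33.7561 (V=100.0000). Price 77.5194; hedge Δ=0.0000, bond B=77.5194.
  t=1,j=1: stock 66.6400 → up 90.6304 (V=0.0000), down 55.3112 (V=100.0000). Price 10.2384; hedge Δ=-2.8313, bond B=198.9177.
  t=0,j=0: stock 49.0000 → up 66.6400 (V=10.2384), down 40.6700 (V=77.5194). Price 14.8253; hedge Δ=-2.5907, bond B=141.7705.
Check: Δ(0,0)·S0 + B(0,0) = 14.8253 = V0.

(0,0): Delta=-2.5907 Bond=141.7705
(1,0): Delta=0.0000 Bond=77.5194
(1,1): Delta=-2.8313 Bond=198.9177
V0=14.8253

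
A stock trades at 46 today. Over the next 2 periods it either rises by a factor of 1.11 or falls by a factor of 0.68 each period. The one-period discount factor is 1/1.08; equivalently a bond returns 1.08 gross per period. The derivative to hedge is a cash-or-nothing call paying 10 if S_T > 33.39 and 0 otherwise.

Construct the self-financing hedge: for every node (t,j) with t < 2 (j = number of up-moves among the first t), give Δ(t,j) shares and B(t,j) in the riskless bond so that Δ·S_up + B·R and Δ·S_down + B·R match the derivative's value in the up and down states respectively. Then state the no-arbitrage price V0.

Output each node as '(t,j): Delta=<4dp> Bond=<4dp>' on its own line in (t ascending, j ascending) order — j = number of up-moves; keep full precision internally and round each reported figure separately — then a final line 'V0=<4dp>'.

Under the risk-neutral measure, an up-move has probability p* = (R−d)/(u−d) = 0.9302 and values discount at R = 1.08.
Terminal payoffs: V(2,0)=0.0000, V(2,1)=10.0000, V(2,2)=10.0000
Node (1,0) S=31.2800: V=(p*·10.0000+(1−p*)·0.0000)/1.08=8.6133; Δ=(10.0000−0.0000)/(34.7208−21.2704)=0.7435; B=V−Δ·S=-14.6425
Node (1,1) S=51.0600: V=(p*·10.0000+(1−p*)·10.0000)/1.08=9.2593; Δ=(10.0000−10.0000)/(56.6766−34.7208)=0.0000; B=V−Δ·S=9.2593
Node (0,0) S=46.0000: V=(p*·9.2593+(1−p*)·8.6133)/1.08=8.5317; Δ=(9.2593−8.6133)/(51.0600−31.2800)=0.0327; B=V−Δ·S=7.0293
Check: Δ(0,0)·S0 + B(0,0) = 8.5317 = V0.

(0,0): Delta=0.0327 Bond=7.0293
(1,0): Delta=0.7435 Bond=-14.6425
(1,1): Delta=0.0000 Bond=9.2593
V0=8.5317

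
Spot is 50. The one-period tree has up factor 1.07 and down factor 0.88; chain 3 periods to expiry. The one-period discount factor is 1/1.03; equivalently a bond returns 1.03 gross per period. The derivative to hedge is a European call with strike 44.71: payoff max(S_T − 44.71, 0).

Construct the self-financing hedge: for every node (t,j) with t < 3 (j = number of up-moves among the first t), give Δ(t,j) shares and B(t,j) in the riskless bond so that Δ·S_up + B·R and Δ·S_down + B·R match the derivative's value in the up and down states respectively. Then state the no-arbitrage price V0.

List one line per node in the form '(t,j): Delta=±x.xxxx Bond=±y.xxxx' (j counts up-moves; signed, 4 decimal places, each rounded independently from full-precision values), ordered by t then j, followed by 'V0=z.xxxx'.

(0,0): Delta=0.8595 Bond=-33.4841
(1,0): Delta=0.5194 Bond=-19.5271
(1,1): Delta=0.9341 Bond=-38.4784
(2,0): Delta=0.0000 Bond=0.0000
(2,1): Delta=0.6334 Bond=-25.4764
(2,2): Delta=1.0000 Bond=-43.4078
V0=9.4899

Since d<R<u, set p* = (R−d)/(u−d) = 0.7895; price each node as the discounted p*-expectation of its children.
Terminal values V(3,·): V(3,0)=0.0000, V(3,1)=0.0000, V(3,2)=5.6656, V(3,3)=16.5422
  t=2,j=0: stock 38.7200 → up 41.4304 (V=0.0000), down 34.0736 (V=0.0000). Price 0.0000; hedge Δ=0.0000, bond B=0.0000.
  t=2,j=1: stock 47.0800 → up 50.3756 (V=5.6656), down 41.4304 (V=0.0000). Price 4.3426; hedge Δ=0.6334, bond B=-25.4764.
  t=2,j=2: stock 57.2450 → up 61.2522 (V=16.5422), down 50.3756 (V=5.6656). Price 13.8372; hedge Δ=1.0000, bond B=-43.4078.
  t=1,j=0: stock 44.0000 → up 47.0800 (V=4.3426), down 38.7200 (V=0.0000). Price 3.3285; hedge Δ=0.5194, bond B=-19.5271.
  t=1,j=1: stock 53.5000 → up 57.2450 (V=13.8372), down 47.0800 (V=4.3426). Price 11.4935; hedge Δ=0.9341, bond B=-38.4784.
  t=0,j=0: stock 50.0000 → up 53.5000 (V=11.4935), down 44.0000 (V=3.3285). Price 9.4899; hedge Δ=0.8595, bond B=-33.4841.
Each (Δ,B) replicates both successor values, so the strategy is self-financing and V0 is arbitrage-free.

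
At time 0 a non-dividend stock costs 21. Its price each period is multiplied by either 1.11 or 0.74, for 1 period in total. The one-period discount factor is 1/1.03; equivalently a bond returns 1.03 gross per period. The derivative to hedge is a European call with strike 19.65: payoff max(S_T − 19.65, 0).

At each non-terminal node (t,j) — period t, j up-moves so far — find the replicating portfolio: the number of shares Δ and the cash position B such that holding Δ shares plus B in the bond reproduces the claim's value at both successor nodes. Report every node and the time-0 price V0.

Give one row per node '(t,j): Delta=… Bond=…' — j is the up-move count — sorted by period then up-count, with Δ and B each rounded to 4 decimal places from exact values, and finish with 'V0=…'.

No-arbitrage ⇒ martingale measure with p* = (R−d)/(u−d) = 0.7838.
Terminal values V(1,·): V(1,0)=0.0000, V(1,1)=3.6600
  t=0,j=0: stock 21.0000 → up 23.3100 (V=3.6600), down 15.5400 (V=0.0000). Price 2.7851; hedge Δ=0.4710, bond B=-7.1068.
Each (Δ,B) replicates both successor values, so the strategy is self-financing and V0 is arbitrage-free.

(0,0): Delta=0.4710 Bond=-7.1068
V0=2.7851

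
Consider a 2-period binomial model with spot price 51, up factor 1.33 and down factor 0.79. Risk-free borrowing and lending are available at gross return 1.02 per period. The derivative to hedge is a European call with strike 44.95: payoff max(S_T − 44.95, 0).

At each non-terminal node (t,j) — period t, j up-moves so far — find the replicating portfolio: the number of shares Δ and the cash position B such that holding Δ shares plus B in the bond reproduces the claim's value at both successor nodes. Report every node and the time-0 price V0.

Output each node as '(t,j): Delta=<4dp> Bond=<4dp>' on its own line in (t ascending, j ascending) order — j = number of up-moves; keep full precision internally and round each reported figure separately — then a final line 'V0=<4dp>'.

The replicating-portfolio and risk-neutral prices coincide; use p* = (1.02−0.79)/(1.33−0.79) = 0.4259 for the latter.
Terminal values V(2,·): V(2,0)=0.0000, V(2,1)=8.6357, V(2,2)=45.2639
(1,0): S=40.2900. Δ = (V_up−V_dn)/(S_up−S_dn) = (8.6357−0.0000)/(53.5857−31.8291) = 0.3969. V = [p*·8.6357 + (1−p*)·0.0000]/1.02 = 3.6060. B = V − Δ·S = -12.3860.
(1,1): S=67.8300. Δ = (V_up−V_dn)/(S_up−S_dn) = (45.2639−8.6357)/(90.2139−53.5857) = 1.0000. V = [p*·45.2639 + (1−p*)·8.6357]/1.02 = 23.7614. B = V − Δ·S = -44.0686.
(0,0): S=51.0000. Δ = (V_up−V_dn)/(S_up−S_dn) = (23.7614−3.6060)/(67.8300−40.2900) = 0.7319. V = [p*·23.7614 + (1−p*)·3.6060]/1.02 = 11.9517. B = V − Δ·S = -25.3730.
Self-financing check: at every node Δ·S+B equals the discounted successor values.

(0,0): Delta=0.7319 Bond=-25.3730
(1,0): Delta=0.3969 Bond=-12.3860
(1,1): Delta=1.0000 Bond=-44.0686
V0=11.9517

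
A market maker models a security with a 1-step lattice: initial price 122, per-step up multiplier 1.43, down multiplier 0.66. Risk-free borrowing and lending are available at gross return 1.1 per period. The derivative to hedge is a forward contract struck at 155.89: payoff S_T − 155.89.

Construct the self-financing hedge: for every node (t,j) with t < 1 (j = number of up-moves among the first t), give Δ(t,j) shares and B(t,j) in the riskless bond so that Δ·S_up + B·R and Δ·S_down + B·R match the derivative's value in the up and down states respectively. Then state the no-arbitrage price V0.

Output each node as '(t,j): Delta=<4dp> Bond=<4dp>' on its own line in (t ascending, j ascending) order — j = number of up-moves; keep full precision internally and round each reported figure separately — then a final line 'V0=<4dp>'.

(0,0): Delta=1.0000 Bond=-141.7182
V0=-19.7182

The replicating-portfolio and risk-neutral prices coincide; use p* = (1.1−0.66)/(1.43−0.66) = 0.5714 for the latter.
Terminal payoffs: V(1,0)=-75.3700, V(1,1)=18.5700
Node (0,0) S=122.0000: V=(p*·18.5700+(1−p*)·-75.3700)/1.1=-19.7182; Δ=(18.5700−-75.3700)/(174.4600−80.5200)=1.0000; B=V−Δ·S=-141.7182
Root portfolio cost Δ·122+B reproduces V0=-19.7182.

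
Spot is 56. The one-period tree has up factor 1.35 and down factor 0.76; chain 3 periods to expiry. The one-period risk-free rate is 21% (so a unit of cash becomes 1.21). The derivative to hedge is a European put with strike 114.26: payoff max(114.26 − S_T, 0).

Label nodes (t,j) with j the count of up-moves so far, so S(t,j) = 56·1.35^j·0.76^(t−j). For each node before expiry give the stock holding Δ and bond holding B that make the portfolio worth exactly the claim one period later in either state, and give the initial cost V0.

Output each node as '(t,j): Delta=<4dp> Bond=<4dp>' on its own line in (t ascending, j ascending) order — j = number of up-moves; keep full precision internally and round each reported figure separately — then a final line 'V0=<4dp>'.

Since d<R<u, set p* = (R−d)/(u−d) = 0.7627; price each node as the discounted p*-expectation of its children.
Terminal values V(3,·): V(3,0)=89.6773, V(3,1)=70.5934, V(3,2)=36.6944, V(3,3)=0.0000
Node (2,0) S=32.3456: V=(p*·70.5934+(1−p*)·89.6773)/1.21=62.0842; Δ=(70.5934−89.6773)/(43.6666−24.5827)=-1.0000; B=V−Δ·S=94.4298
Node (2,1) S=57.4560: V=(p*·36.6944+(1−p*)·70.5934)/1.21=36.9738; Δ=(36.6944−70.5934)/(77.5656−43.6666)=-1.0000; B=V−Δ·S=94.4298
Node (2,2) S=102.0600: V=(p*·0.0000+(1−p*)·36.6944)/1.21=7.1960; Δ=(0.0000−36.6944)/(137.7810−77.5656)=-0.6094; B=V−Δ·S=69.3899
Node (1,0) S=42.5600: V=(p*·36.9738+(1−p*)·62.0842)/1.21=35.4811; Δ=(36.9738−62.0842)/(57.4560−32.3456)=-1.0000; B=V−Δ·S=78.0411
Node (1,1) S=75.6000: V=(p*·7.1960+(1−p*)·36.9738)/1.21=11.7867; Δ=(7.1960−36.9738)/(102.0600−57.4560)=-0.6676; B=V−Δ·S=62.2575
Node (0,0) S=56.0000: V=(p*·11.7867+(1−p*)·35.4811)/1.21=14.3877; Δ=(11.7867−35.4811)/(75.6000−42.5600)=-0.7171; B=V−Δ·S=54.5477
The time-0 hedge costs 14.3877, which is the no-arbitrage price.

(0,0): Delta=-0.7171 Bond=54.5477
(1,0): Delta=-1.0000 Bond=78.0411
(1,1): Delta=-0.6676 Bond=62.2575
(2,0): Delta=-1.0000 Bond=94.4298
(2,1): Delta=-1.0000 Bond=94.4298
(2,2): Delta=-0.6094 Bond=69.3899
V0=14.3877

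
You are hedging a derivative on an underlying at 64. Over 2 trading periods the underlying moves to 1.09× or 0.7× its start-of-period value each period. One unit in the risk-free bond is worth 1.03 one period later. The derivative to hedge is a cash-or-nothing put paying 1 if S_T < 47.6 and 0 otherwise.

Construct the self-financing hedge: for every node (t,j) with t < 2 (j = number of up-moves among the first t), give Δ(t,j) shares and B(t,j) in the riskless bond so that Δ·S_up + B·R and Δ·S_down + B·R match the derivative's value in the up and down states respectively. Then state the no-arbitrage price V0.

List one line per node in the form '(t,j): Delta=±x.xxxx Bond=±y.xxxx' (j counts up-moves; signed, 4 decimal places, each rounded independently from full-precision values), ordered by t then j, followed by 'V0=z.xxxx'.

(0,0): Delta=-0.0060 Bond=0.4053
(1,0): Delta=-0.0572 Bond=2.7135
(1,1): Delta=0.0000 Bond=0.0000
V0=0.0223

The replicating-portfolio and risk-neutral prices coincide; use p* = (1.03−0.7)/(1.09−0.7) = 0.8462 for the latter.
Terminal payoffs: V(2,0)=1.0000, V(2,1)=0.0000, V(2,2)=0.0000
(1,0): S=44.8000. Δ = (V_up−V_dn)/(S_up−S_dn) = (0.0000−1.0000)/(48.8320−31.3600) = -0.0572. V = [p*·0.0000 + (1−p*)·1.0000]/1.03 = 0.1494. B = V − Δ·S = 2.7135.
(1,1): S=69.7600. Δ = (V_up−V_dn)/(S_up−S_dn) = (0.0000−0.0000)/(76.0384−48.8320) = 0.0000. V = [p*·0.0000 + (1−p*)·0.0000]/1.03 = 0.0000. B = V − Δ·S = 0.0000.
(0,0): S=64.0000. Δ = (V_up−V_dn)/(S_up−S_dn) = (0.0000−0.1494)/(69.7600−44.8000) = -0.0060. V = [p*·0.0000 + (1−p*)·0.1494]/1.03 = 0.0223. B = V − Δ·S = 0.4053.
The time-0 hedge costs 0.0223, which is the no-arbitrage price.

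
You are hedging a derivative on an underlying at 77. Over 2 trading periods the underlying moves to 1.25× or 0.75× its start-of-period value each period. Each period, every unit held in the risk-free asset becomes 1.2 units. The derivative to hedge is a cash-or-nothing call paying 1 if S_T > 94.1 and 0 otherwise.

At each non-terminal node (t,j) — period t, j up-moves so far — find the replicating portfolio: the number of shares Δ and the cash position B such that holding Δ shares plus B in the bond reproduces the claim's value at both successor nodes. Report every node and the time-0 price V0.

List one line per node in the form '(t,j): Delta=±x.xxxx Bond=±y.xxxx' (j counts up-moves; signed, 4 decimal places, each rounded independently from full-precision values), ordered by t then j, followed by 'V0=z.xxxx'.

The replicating-portfolio and risk-neutral prices coincide; use p* = (1.2−0.75)/(1.25−0.75) = 0.9000 for the latter.
Payoff layer (t=2): V(2,0)=0.0000, V(2,1)=0.0000, V(2,2)=1.0000
  t=1,j=0: stock 57.7500 → up 72.1875 (V=0.0000), down 43.3125 (V=0.0000). Price 0.0000; hedge Δ=0.0000, bond B=0.0000.
  t=1,j=1: stock 96.2500 → up 120.3125 (V=1.0000), down 72.1875 (V=0.0000). Price 0.7500; hedge Δ=0.0208, bond B=-1.2500.
  t=0,j=0: stock 77.0000 → up 96.2500 (V=0.7500), down 57.7500 (V=0.0000). Price 0.5625; hedge Δ=0.0195, bond B=-0.9375.
Root portfolio cost Δ·77+B reproduces V0=0.5625.

(0,0): Delta=0.0195 Bond=-0.9375
(1,0): Delta=0.0000 Bond=0.0000
(1,1): Delta=0.0208 Bond=-1.2500
V0=0.5625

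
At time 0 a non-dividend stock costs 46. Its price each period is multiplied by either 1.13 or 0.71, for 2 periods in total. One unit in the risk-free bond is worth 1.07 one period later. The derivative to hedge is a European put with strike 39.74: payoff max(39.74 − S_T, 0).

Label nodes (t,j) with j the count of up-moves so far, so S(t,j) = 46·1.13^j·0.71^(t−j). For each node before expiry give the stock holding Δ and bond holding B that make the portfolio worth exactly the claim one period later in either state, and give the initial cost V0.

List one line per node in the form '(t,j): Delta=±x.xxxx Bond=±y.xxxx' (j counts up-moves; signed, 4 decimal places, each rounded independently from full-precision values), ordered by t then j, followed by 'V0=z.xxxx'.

Since d<R<u, set p* = (R−d)/(u−d) = 0.8571; price each node as the discounted p*-expectation of its children.
Payoff layer (t=2): V(2,0)=16.5514, V(2,1)=2.8342, V(2,2)=0.0000
  t=1,j=0: stock 32.6600 → up 36.9058 (V=2.8342), down 23.1886 (V=16.5514). Price 4.4802; hedge Δ=-1.0000, bond B=37.1402.
  t=1,j=1: stock 51.9800 → up 58.7374 (V=0.0000), down 36.9058 (V=2.8342). Price 0.3784; hedge Δ=-0.1298, bond B=7.1265.
  t=0,j=0: stock 46.0000 → up 51.9800 (V=0.3784), down 32.6600 (V=4.4802). Price 0.9013; hedge Δ=-0.2123, bond B=10.6674.
The time-0 hedge costs 0.9013, which is the no-arbitrage price.

(0,0): Delta=-0.2123 Bond=10.6674
(1,0): Delta=-1.0000 Bond=37.1402
(1,1): Delta=-0.1298 Bond=7.1265
V0=0.9013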